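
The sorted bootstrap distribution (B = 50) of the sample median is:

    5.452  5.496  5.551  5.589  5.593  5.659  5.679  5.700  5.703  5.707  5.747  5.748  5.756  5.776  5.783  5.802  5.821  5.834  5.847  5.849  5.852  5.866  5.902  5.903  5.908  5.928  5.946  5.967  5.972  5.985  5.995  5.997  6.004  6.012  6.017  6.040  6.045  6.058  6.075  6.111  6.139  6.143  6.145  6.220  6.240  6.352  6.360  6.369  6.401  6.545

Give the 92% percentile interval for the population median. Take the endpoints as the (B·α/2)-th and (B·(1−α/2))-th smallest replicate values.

α = 0.08; lower rank = 50 × 0.040 = 2; upper rank = 50 × 0.960 = 48.
The 2nd smallest replicate is 5.496; the 48th is 6.369.

(5.496, 6.369)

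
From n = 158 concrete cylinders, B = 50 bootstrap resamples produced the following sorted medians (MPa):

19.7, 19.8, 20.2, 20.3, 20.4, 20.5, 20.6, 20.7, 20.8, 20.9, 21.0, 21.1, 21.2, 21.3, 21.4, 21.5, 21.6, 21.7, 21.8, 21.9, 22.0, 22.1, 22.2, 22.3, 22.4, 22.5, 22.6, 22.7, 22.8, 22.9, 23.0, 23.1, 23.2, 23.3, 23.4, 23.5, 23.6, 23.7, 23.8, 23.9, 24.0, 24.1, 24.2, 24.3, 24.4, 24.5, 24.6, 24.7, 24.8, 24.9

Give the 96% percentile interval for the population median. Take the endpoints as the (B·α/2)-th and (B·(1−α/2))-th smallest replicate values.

α = 0.04; lower rank = 50 × 0.020 = 1; upper rank = 50 × 0.980 = 49.
The 1st smallest replicate is 19.7; the 49th is 24.8.

(19.7, 24.8)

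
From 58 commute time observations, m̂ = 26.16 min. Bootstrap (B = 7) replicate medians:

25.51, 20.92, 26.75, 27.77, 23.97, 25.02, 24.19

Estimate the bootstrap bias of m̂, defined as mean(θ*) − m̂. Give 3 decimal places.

mean(θ*) = (25.51 + 20.92 + 26.75 + 27.77 + 23.97 + 25.02 + 24.19) / 7 = 24.8757
bias = 24.8757 − 26.16

bias = −1.284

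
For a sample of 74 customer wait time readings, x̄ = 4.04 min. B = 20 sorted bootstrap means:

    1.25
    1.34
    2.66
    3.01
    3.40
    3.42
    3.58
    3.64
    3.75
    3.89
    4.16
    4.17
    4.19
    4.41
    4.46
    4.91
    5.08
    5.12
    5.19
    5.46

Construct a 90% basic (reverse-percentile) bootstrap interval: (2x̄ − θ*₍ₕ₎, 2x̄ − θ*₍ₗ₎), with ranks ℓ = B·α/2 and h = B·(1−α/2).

Percentile endpoints at ranks 1 and 19: θ*₍1₎ = 1.25, θ*₍19₎ = 5.19.
Basic interval reflects these around x̄:
  lower = 2 × 4.04 − 5.19 = 2.89
  upper = 2 × 4.04 − 1.25 = 6.83

(2.89, 6.83)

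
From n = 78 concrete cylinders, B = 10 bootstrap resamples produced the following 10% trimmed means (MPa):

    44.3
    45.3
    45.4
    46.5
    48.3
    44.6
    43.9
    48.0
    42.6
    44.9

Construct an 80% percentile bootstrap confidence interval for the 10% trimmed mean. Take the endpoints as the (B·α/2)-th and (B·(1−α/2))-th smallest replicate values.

(42.6, 48.0)

Sorted replicates: 42.6, 43.9, 44.3, 44.6, 44.9, 45.3, 45.4, 46.5, 48.0, 48.3
α = 0.20; lower rank = 10 × 0.100 = 1; upper rank = 10 × 0.900 = 9.
The 1st smallest replicate is 42.6; the 9th is 48.0.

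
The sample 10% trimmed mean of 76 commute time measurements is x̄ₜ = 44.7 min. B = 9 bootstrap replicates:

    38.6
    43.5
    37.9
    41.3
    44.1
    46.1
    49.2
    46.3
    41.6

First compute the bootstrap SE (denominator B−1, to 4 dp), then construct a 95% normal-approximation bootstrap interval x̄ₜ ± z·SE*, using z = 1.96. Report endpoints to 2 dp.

Mean of replicates = 43.1778; sum of squared deviations = 110.3356; SE* = √(110.3356/8) = 3.7138
Margin = 1.96 × 3.7138 = 7.279
Interval: 44.7 ± 7.279

(37.42, 51.98)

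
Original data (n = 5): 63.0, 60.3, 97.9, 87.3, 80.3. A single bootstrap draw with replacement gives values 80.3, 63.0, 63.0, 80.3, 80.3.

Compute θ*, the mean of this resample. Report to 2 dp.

θ* = 73.38

Mean = (80.3 + 63.0 + 63.0 + 80.3 + 80.3) / 5 = 366.90 / 5 = 73.38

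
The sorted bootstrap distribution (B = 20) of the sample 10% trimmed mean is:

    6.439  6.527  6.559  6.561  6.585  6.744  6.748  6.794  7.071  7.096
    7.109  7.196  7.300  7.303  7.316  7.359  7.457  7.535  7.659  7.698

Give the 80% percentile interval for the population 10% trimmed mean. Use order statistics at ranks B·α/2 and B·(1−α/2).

α = 0.20; lower rank = 20 × 0.100 = 2; upper rank = 20 × 0.900 = 18.
The 2nd smallest replicate is 6.527; the 18th is 7.535.

(6.527, 7.535)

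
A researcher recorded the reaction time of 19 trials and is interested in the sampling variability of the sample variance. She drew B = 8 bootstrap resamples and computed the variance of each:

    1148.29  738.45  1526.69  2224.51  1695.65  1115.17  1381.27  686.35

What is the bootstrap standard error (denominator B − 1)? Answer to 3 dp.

SE* = 509.431

Bootstrap SE is the standard deviation of the 8 replicate variances.
Mean of replicates: (1148.29 + 738.45 + 1526.69 + 2224.51 + 1695.65 + 1115.17 + 1381.27 + 686.35) / 8 = 10516.3800 / 8 = 1314.5475
Sum of squared deviations: (−166.2575)² + (−576.0975)² + (+212.1425)² + (+909.9625)² + (+381.1025)² + (−199.3775)² + (+66.7225)² + (−628.1975)² = 1816640.5716
Variance = 1816640.5716 / 7 = 259520.0817
SE* = √259520.0817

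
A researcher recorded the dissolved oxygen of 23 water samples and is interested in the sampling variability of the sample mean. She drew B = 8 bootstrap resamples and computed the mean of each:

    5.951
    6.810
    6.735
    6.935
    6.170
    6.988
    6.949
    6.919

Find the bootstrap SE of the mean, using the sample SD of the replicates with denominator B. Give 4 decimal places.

Bootstrap SE is the standard deviation of the 8 replicate means.
Mean of replicates: (5.951 + 6.810 + 6.735 + 6.935 + 6.170 + 6.988 + 6.949 + 6.919) / 8 = 53.45700 / 8 = 6.68213
Sum of squared deviations: (−0.73113)² + (+0.12787)² + (+0.05288)² + (+0.25287)² + (−0.51213)² + (+0.30588)² + (+0.26687)² + (+0.23687)² = 1.10080
Variance = 1.10080 / 8 = 0.13760
SE* = √0.13760

SE* = 0.3709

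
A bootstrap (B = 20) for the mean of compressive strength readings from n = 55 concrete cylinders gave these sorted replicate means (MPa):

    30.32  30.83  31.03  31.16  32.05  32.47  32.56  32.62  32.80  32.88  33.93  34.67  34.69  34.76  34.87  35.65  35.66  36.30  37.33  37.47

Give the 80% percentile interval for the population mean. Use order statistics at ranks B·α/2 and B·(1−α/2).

α = 0.20; lower rank = 20 × 0.100 = 2; upper rank = 20 × 0.900 = 18.
The 2nd smallest replicate is 30.83; the 18th is 36.30.

(30.83, 36.30)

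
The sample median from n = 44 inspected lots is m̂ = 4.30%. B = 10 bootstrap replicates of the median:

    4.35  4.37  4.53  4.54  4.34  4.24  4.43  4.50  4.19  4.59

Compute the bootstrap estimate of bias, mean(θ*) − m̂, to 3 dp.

bias = +0.108

mean(θ*) = (4.35 + 4.37 + 4.53 + 4.54 + 4.34 + 4.24 + 4.43 + 4.50 + 4.19 + 4.59) / 10 = 4.4080
bias = 4.4080 − 4.30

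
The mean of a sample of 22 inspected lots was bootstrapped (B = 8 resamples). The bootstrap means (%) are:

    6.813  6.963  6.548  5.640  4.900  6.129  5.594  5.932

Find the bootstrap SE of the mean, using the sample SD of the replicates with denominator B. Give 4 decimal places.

Bootstrap SE is the standard deviation of the 8 replicate means.
Mean of replicates: (6.813 + 6.963 + 6.548 + 5.640 + 4.900 + 6.129 + 5.594 + 5.932) / 8 = 48.51900 / 8 = 6.06487
Sum of squared deviations: (+0.74812)² + (+0.89813)² + (+0.48313)² + (−0.42488)² + (−1.16487)² + (+0.06412)² + (−0.47087)² + (−0.13287)² = 3.38067
Variance = 3.38067 / 8 = 0.42258
SE* = √0.42258

SE* = 0.6501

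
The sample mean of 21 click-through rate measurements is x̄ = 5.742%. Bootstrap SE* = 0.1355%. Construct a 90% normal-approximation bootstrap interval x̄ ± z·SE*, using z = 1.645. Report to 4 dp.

(5.5191, 5.9649)

Margin = 1.645 × 0.1355 = 0.22290
Interval: 5.742 ± 0.22290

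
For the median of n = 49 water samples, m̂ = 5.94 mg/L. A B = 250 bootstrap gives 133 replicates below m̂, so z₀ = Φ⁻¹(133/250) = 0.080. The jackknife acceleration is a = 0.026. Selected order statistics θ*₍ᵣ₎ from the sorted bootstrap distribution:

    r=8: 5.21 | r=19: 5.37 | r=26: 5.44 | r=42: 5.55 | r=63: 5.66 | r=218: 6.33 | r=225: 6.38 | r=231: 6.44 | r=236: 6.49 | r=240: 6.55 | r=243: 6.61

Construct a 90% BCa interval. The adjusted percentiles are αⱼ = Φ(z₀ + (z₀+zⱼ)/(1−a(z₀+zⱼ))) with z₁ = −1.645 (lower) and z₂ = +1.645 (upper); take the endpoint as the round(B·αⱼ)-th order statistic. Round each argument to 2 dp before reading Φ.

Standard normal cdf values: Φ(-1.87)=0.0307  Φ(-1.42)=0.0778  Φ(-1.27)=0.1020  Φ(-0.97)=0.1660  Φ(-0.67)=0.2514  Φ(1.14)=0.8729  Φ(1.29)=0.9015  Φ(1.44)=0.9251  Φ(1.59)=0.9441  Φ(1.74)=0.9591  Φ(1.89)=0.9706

(5.37, 6.61)

Lower: z₀ + z₁ = 0.080 + (-1.645) = -1.565; 1 − a(z₀+z₁) = 1 − (0.026)(-1.565) = 1.0407; argument = 0.080 + (-1.565)/1.0407 = -1.4238 → -1.42.
α₁ = Φ(-1.42) = 0.0778; rank = round(250 × 0.0778) = 19; θ*₍19₎ = 5.37.
Upper: z₀ + z₂ = 1.725; 1 − a(z₀+z₂) = 0.9551; argument = 1.8860 → 1.89; α₂ = 0.9706; rank = 243; θ*₍243₎ = 6.61.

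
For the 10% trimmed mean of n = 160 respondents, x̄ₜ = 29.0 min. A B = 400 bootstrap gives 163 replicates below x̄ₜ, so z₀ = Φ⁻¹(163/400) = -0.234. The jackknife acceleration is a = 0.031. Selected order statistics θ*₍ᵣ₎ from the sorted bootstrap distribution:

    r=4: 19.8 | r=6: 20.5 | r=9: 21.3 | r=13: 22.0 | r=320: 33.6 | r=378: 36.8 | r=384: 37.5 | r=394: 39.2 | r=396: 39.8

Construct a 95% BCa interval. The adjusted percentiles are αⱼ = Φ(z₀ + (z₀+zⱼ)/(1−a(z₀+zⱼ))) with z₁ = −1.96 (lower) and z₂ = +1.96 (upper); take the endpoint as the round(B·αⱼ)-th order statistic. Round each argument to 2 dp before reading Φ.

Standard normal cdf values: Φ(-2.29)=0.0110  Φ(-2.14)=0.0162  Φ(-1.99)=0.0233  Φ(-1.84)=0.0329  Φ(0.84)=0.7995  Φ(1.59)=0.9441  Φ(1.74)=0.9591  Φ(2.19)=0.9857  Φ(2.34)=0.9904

(19.8, 36.8)

Lower: z₀ + z₁ = -0.234 + (-1.960) = -2.194; 1 − a(z₀+z₁) = 1 − (0.031)(-2.194) = 1.0680; argument = -0.234 + (-2.194)/1.0680 = -2.2883 → -2.29.
α₁ = Φ(-2.29) = 0.0110; rank = round(400 × 0.0110) = 4; θ*₍4₎ = 19.8.
Upper: z₀ + z₂ = 1.726; 1 − a(z₀+z₂) = 0.9465; argument = 1.5896 → 1.59; α₂ = 0.9441; rank = 378; θ*₍378₎ = 36.8.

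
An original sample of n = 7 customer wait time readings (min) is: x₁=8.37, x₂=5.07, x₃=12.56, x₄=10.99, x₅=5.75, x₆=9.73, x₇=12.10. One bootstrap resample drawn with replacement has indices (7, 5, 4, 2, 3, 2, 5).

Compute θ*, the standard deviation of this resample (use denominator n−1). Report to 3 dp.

Resample values: 12.10, 5.75, 10.99, 5.07, 12.56, 5.07, 5.75.
Mean = 8.1843; sum of squared deviations = 73.6008
s² = 73.6008 / 6 = 12.2668
s = √12.2668 = 3.502

θ* = 3.502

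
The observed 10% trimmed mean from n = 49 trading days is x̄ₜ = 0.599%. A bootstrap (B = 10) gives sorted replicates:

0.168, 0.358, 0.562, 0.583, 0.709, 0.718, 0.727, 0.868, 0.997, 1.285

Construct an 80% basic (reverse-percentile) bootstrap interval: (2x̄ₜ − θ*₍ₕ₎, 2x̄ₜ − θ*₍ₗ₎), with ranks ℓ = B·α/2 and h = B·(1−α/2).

Percentile endpoints at ranks 1 and 9: θ*₍1₎ = 0.168, θ*₍9₎ = 0.997.
Basic interval reflects these around x̄ₜ:
  lower = 2 × 0.599 − 0.997 = 0.201
  upper = 2 × 0.599 − 0.168 = 1.030

(0.201, 1.030)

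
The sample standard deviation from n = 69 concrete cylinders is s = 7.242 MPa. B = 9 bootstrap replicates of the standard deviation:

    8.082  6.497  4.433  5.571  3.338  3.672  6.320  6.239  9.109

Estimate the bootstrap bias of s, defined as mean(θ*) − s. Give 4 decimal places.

bias = −1.3241

mean(θ*) = (8.082 + 6.497 + 4.433 + 5.571 + 3.338 + 3.672 + 6.320 + 6.239 + 9.109) / 9 = 5.91789
bias = 5.91789 − 7.242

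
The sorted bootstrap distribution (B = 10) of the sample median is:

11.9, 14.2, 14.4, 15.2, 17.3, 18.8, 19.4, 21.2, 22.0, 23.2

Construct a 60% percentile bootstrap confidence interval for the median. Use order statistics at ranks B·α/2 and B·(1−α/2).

(14.2, 21.2)

α = 0.40; lower rank = 10 × 0.200 = 2; upper rank = 10 × 0.800 = 8.
The 2nd smallest replicate is 14.2; the 8th is 21.2.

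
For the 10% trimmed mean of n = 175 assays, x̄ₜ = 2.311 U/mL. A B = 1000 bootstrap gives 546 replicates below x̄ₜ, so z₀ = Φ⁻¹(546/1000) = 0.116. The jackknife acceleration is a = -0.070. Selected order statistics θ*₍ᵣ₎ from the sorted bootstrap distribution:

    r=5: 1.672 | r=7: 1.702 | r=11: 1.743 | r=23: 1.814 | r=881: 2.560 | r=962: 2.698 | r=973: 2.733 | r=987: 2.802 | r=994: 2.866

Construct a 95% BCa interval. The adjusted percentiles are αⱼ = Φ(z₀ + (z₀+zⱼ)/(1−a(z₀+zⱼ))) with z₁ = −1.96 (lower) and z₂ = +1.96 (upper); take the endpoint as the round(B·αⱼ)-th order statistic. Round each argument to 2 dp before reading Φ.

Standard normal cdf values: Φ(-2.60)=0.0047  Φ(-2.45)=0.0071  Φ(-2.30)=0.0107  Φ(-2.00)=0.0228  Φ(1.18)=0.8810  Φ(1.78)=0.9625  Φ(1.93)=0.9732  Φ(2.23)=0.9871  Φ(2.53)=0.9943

Lower: z₀ + z₁ = 0.116 + (-1.960) = -1.844; 1 − a(z₀+z₁) = 1 − (-0.070)(-1.844) = 0.8709; argument = 0.116 + (-1.844)/0.8709 = -2.0013 → -2.00.
α₁ = Φ(-2.00) = 0.0228; rank = round(1000 × 0.0228) = 23; θ*₍23₎ = 1.814.
Upper: z₀ + z₂ = 2.076; 1 − a(z₀+z₂) = 1.1453; argument = 1.9286 → 1.93; α₂ = 0.9732; rank = 973; θ*₍973₎ = 2.733.

(1.814, 2.733)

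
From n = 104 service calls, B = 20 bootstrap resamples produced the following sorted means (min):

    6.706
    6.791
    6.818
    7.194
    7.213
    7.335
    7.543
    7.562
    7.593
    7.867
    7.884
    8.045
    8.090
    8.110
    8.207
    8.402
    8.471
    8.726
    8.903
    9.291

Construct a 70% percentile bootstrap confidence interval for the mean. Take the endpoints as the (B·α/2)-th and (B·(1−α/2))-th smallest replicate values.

α = 0.30; lower rank = 20 × 0.150 = 3; upper rank = 20 × 0.850 = 17.
The 3rd smallest replicate is 6.818; the 17th is 8.471.

(6.818, 8.471)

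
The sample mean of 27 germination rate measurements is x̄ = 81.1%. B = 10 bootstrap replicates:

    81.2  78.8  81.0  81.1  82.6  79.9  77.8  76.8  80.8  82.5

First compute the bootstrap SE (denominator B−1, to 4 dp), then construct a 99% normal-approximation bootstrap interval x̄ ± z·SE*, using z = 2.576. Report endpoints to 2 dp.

Mean of replicates = 80.2500; sum of squared deviations = 33.2050; SE* = √(33.2050/9) = 1.9208
Margin = 2.576 × 1.9208 = 4.948
Interval: 81.1 ± 4.948

(76.15, 86.05)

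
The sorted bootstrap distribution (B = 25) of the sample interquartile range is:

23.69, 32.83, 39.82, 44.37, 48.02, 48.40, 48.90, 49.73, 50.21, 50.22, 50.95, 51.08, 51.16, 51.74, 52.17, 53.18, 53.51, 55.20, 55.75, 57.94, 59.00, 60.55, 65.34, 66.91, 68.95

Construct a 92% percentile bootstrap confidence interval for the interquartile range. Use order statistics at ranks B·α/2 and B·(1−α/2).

α = 0.08; lower rank = 25 × 0.040 = 1; upper rank = 25 × 0.960 = 24.
The 1st smallest replicate is 23.69; the 24th is 66.91.

(23.69, 66.91)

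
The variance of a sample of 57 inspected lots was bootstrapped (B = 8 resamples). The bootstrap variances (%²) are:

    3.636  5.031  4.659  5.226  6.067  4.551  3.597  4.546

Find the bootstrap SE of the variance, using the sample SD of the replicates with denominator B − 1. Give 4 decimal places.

SE* = 0.8142

Bootstrap SE is the standard deviation of the 8 replicate variances.
Mean of replicates: (3.636 + 5.031 + 4.659 + 5.226 + 6.067 + 4.551 + 3.597 + 4.546) / 8 = 37.31300 / 8 = 4.66413
Sum of squared deviations: (−1.02813)² + (+0.36687)² + (−0.00513)² + (+0.56187)² + (+1.40287)² + (−0.11313)² + (−1.06713)² + (−0.11813)² = 4.64093
Variance = 4.64093 / 7 = 0.66299
SE* = √0.66299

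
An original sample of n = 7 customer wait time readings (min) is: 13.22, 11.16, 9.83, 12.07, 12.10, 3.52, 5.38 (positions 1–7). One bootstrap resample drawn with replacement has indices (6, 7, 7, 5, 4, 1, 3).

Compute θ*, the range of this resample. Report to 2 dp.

Resample values: 3.52, 5.38, 5.38, 12.10, 12.07, 13.22, 9.83.
Range = 13.22 − 3.52 = 9.70

θ* = 9.70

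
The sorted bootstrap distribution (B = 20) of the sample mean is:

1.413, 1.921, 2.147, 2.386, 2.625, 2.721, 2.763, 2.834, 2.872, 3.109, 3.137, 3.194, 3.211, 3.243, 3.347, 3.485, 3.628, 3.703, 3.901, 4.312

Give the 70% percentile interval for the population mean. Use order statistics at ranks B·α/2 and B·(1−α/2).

(2.147, 3.628)

α = 0.30; lower rank = 20 × 0.150 = 3; upper rank = 20 × 0.850 = 17.
The 3rd smallest replicate is 2.147; the 17th is 3.628.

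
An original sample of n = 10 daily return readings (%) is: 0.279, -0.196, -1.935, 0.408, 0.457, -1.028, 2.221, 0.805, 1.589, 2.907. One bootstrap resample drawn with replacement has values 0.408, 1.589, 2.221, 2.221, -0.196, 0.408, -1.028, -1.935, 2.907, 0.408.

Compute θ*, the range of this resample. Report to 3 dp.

θ* = 4.842

Range = 2.907 − -1.935 = 4.842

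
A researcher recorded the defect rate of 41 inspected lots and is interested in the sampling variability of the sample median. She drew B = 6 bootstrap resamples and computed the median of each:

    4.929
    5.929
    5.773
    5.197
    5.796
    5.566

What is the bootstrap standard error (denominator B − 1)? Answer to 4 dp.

Bootstrap SE is the standard deviation of the 6 replicate medians.
Mean of replicates: (4.929 + 5.929 + 5.773 + 5.197 + 5.796 + 5.566) / 6 = 33.19000 / 6 = 5.53167
Sum of squared deviations: (−0.60267)² + (+0.39733)² + (+0.24133)² + (−0.33467)² + (+0.26433)² + (+0.03433)² = 0.76238
Variance = 0.76238 / 5 = 0.15248
SE* = √0.15248

SE* = 0.3905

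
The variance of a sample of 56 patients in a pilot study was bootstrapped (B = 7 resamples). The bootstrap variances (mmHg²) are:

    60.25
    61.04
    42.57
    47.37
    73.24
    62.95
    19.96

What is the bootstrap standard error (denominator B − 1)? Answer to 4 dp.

SE* = 17.5884

Bootstrap SE is the standard deviation of the 7 replicate variances.
Mean of replicates: (60.25 + 61.04 + 42.57 + 47.37 + 73.24 + 62.95 + 19.96) / 7 = 367.38000 / 7 = 52.48286
Sum of squared deviations: (+7.76714)² + (+8.55714)² + (−9.91286)² + (−5.11286)² + (+20.75714)² + (+10.46714)² + (−32.52286)² = 1856.11554
Variance = 1856.11554 / 6 = 309.35259
SE* = √309.35259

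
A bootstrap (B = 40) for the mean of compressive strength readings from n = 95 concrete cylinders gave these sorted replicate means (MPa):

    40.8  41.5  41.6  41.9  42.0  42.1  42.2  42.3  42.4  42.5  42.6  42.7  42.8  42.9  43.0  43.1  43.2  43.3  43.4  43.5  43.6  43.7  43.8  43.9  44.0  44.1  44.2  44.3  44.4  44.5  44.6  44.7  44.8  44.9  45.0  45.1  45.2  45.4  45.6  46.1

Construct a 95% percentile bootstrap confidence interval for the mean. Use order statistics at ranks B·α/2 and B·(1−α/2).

(40.8, 45.6)

α = 0.05; lower rank = 40 × 0.025 = 1; upper rank = 40 × 0.975 = 39.
The 1st smallest replicate is 40.8; the 39th is 45.6.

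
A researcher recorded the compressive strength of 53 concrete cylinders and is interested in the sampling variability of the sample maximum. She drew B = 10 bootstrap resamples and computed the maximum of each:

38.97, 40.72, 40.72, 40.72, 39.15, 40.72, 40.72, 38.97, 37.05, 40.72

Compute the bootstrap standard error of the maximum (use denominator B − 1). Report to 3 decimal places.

SE* = 1.266

Bootstrap SE is the standard deviation of the 10 replicate maximums.
Mean of replicates: (38.97 + 40.72 + 40.72 + 40.72 + 39.15 + 40.72 + 40.72 + 38.97 + 37.05 + 40.72) / 10 = 398.4600 / 10 = 39.8460
Sum of squared deviations: (−0.8760)² + (+0.8740)² + (+0.8740)² + (+0.8740)² + (−0.6960)² + (+0.8740)² + (+0.8740)² + (−0.8760)² + (−2.7960)² + (+0.8740)² = 14.4200
Variance = 14.4200 / 9 = 1.6022
SE* = √1.6022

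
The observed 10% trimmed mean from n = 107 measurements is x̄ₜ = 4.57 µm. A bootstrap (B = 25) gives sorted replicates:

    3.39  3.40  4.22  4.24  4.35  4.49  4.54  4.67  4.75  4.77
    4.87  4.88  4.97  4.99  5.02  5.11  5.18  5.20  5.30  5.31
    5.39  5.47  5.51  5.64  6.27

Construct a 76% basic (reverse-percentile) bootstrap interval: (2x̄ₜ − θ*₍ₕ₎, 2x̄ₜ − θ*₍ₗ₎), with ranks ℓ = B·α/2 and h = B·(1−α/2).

(3.67, 4.92)

Percentile endpoints at ranks 3 and 22: θ*₍3₎ = 4.22, θ*₍22₎ = 5.47.
Basic interval reflects these around x̄ₜ:
  lower = 2 × 4.57 − 5.47 = 3.67
  upper = 2 × 4.57 − 4.22 = 4.92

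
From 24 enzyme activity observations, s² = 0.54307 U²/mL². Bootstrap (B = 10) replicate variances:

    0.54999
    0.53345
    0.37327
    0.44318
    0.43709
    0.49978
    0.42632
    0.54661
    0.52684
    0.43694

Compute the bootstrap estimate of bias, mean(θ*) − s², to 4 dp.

bias = −0.0657

mean(θ*) = (0.54999 + 0.53345 + 0.37327 + 0.44318 + 0.43709 + 0.49978 + 0.42632 + 0.54661 + 0.52684 + 0.43694) / 10 = 0.47735
bias = 0.47735 − 0.54307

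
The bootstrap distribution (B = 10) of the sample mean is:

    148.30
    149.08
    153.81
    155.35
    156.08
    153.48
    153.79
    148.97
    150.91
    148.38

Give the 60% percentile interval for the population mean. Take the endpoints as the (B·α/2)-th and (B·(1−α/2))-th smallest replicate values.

(148.38, 153.81)

Sorted replicates: 148.30, 148.38, 148.97, 149.08, 150.91, 153.48, 153.79, 153.81, 155.35, 156.08
α = 0.40; lower rank = 10 × 0.200 = 2; upper rank = 10 × 0.800 = 8.
The 2nd smallest replicate is 148.38; the 8th is 153.81.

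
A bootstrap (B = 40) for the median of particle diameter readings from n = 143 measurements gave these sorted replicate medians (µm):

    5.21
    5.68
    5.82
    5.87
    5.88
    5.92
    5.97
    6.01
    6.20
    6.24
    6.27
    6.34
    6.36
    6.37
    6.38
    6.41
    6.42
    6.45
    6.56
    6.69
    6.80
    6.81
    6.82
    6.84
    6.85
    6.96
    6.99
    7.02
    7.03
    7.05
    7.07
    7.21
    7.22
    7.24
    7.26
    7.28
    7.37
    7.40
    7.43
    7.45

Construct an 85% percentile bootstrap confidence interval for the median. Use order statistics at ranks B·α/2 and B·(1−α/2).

α = 0.15; lower rank = 40 × 0.075 = 3; upper rank = 40 × 0.925 = 37.
The 3rd smallest replicate is 5.82; the 37th is 7.37.

(5.82, 7.37)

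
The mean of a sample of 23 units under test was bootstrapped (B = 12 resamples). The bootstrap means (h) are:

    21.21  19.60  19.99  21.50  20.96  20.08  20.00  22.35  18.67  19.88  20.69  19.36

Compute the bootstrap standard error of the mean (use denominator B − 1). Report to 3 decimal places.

Bootstrap SE is the standard deviation of the 12 replicate means.
Mean of replicates: (21.21 + 19.60 + 19.99 + 21.50 + 20.96 + 20.08 + 20.00 + 22.35 + 18.67 + 19.88 + 20.69 + 19.36) / 12 = 244.2900 / 12 = 20.3575
Sum of squared deviations: (+0.8525)² + (−0.7575)² + (−0.3675)² + (+1.1425)² + (+0.6025)² + (−0.2775)² + (−0.3575)² + (+1.9925)² + (−1.6875)² + (−0.4775)² + (+0.3325)² + (−0.9975)² = 11.4600
Variance = 11.4600 / 11 = 1.0418
SE* = √1.0418

SE* = 1.021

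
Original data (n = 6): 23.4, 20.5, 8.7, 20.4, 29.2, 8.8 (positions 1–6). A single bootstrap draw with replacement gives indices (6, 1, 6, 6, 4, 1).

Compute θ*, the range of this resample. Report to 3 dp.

Resample values: 8.8, 23.4, 8.8, 8.8, 20.4, 23.4.
Range = 23.4 − 8.8 = 14.600

θ* = 14.600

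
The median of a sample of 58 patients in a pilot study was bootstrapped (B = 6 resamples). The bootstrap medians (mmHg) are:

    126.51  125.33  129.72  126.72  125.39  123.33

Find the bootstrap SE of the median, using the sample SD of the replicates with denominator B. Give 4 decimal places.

SE* = 1.9322

Bootstrap SE is the standard deviation of the 6 replicate medians.
Mean of replicates: (126.51 + 125.33 + 129.72 + 126.72 + 125.39 + 123.33) / 6 = 757.00000 / 6 = 126.16667
Sum of squared deviations: (+0.34333)² + (−0.83667)² + (+3.55333)² + (+0.55333)² + (−0.77667)² + (−2.83667)² = 22.40013
Variance = 22.40013 / 6 = 3.73336
SE* = √3.73336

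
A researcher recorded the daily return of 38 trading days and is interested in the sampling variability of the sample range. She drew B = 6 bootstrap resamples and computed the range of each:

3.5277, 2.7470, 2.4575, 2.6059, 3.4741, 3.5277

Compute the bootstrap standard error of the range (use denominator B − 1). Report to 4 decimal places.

Bootstrap SE is the standard deviation of the 6 replicate ranges.
Mean of replicates: (3.5277 + 2.7470 + 2.4575 + 2.6059 + 3.4741 + 3.5277) / 6 = 18.33990 / 6 = 3.05665
Sum of squared deviations: (+0.47105)² + (−0.30965)² + (−0.59915)² + (−0.45075)² + (+0.41745)² + (+0.47105)² = 1.27608
Variance = 1.27608 / 5 = 0.25522
SE* = √0.25522

SE* = 0.5052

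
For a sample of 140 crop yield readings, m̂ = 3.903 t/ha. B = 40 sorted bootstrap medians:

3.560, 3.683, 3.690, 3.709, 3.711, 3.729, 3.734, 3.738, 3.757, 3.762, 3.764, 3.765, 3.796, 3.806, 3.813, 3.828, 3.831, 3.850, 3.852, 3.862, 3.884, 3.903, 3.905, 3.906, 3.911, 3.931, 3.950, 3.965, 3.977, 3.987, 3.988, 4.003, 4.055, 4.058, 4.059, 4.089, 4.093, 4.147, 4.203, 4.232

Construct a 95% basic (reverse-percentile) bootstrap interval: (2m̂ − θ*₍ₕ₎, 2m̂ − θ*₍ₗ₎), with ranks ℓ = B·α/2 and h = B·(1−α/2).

Percentile endpoints at ranks 1 and 39: θ*₍1₎ = 3.560, θ*₍39₎ = 4.203.
Basic interval reflects these around m̂:
  lower = 2 × 3.903 − 4.203 = 3.603
  upper = 2 × 3.903 − 3.560 = 4.246

(3.603, 4.246)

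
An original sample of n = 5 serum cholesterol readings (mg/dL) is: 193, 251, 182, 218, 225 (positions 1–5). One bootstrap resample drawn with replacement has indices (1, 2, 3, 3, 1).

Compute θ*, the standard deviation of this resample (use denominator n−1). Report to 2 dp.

θ* = 28.93

Resample values: 193, 251, 182, 182, 193.
Mean = 200.2000; sum of squared deviations = 3346.8000
s² = 3346.8000 / 4 = 836.7000
s = √836.7000 = 28.93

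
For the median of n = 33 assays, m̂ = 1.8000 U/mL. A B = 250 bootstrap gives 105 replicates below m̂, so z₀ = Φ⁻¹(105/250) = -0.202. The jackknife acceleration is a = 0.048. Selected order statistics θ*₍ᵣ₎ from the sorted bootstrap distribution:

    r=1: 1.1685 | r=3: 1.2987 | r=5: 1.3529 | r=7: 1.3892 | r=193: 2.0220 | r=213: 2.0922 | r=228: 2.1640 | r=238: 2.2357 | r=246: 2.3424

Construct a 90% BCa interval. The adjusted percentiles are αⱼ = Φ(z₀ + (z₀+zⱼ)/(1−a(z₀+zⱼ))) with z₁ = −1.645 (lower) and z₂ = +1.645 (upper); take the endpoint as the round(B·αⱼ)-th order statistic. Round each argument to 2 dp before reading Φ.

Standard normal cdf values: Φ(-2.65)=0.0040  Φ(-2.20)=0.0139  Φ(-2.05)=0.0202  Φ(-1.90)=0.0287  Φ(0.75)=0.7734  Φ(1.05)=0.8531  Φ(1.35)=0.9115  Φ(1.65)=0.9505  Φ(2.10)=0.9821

Lower: z₀ + z₁ = -0.202 + (-1.645) = -1.847; 1 − a(z₀+z₁) = 1 − (0.048)(-1.847) = 1.0887; argument = -0.202 + (-1.847)/1.0887 = -1.8986 → -1.90.
α₁ = Φ(-1.90) = 0.0287; rank = round(250 × 0.0287) = 7; θ*₍7₎ = 1.3892.
Upper: z₀ + z₂ = 1.443; 1 − a(z₀+z₂) = 0.9307; argument = 1.3484 → 1.35; α₂ = 0.9115; rank = 228; θ*₍228₎ = 2.1640.

(1.3892, 2.1640)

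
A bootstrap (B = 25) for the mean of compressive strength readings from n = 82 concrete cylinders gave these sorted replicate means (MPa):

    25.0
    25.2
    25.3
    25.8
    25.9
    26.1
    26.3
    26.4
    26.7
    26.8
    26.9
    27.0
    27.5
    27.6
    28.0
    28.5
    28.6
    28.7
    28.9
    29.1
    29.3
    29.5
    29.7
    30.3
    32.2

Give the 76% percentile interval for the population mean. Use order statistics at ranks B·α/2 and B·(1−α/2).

(25.3, 29.5)

α = 0.24; lower rank = 25 × 0.120 = 3; upper rank = 25 × 0.880 = 22.
The 3rd smallest replicate is 25.3; the 22nd is 29.5.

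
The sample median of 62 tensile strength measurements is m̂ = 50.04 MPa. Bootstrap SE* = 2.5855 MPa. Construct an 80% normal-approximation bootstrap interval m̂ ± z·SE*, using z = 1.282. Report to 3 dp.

Margin = 1.282 × 2.5855 = 3.3146
Interval: 50.04 ± 3.3146

(46.725, 53.355)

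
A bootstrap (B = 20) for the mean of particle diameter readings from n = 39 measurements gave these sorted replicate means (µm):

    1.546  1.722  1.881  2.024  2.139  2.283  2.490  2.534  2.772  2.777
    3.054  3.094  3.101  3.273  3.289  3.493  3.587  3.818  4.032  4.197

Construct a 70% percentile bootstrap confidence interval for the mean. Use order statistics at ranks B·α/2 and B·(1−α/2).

(1.881, 3.587)

α = 0.30; lower rank = 20 × 0.150 = 3; upper rank = 20 × 0.850 = 17.
The 3rd smallest replicate is 1.881; the 17th is 3.587.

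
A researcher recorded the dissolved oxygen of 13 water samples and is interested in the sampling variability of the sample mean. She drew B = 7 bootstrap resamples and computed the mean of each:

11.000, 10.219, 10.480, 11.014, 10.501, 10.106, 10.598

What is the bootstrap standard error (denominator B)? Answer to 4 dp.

Bootstrap SE is the standard deviation of the 7 replicate means.
Mean of replicates: (11.000 + 10.219 + 10.480 + 11.014 + 10.501 + 10.106 + 10.598) / 7 = 73.91800 / 7 = 10.55971
Sum of squared deviations: (+0.44029)² + (−0.34071)² + (−0.07971)² + (+0.45429)² + (−0.05871)² + (−0.45371)² + (+0.03829)² = 0.73344
Variance = 0.73344 / 7 = 0.10478
SE* = √0.10478

SE* = 0.3237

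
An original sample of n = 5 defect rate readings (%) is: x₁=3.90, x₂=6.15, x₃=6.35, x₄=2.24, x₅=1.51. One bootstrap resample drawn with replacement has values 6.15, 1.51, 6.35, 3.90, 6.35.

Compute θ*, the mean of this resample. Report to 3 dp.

Mean = (6.15 + 1.51 + 6.35 + 3.90 + 6.35) / 5 = 24.260 / 5 = 4.852

θ* = 4.852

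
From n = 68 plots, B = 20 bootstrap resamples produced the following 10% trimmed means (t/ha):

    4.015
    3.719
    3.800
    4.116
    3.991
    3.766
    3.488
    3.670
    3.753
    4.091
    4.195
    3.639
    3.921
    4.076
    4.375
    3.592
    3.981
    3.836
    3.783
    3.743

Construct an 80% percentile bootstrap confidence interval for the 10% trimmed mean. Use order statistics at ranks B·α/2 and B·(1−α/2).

Sorted replicates: 3.488, 3.592, 3.639, 3.670, 3.719, 3.743, 3.753, 3.766, 3.783, 3.800, 3.836, 3.921, 3.981, 3.991, 4.015, 4.076, 4.091, 4.116, 4.195, 4.375
α = 0.20; lower rank = 20 × 0.100 = 2; upper rank = 20 × 0.900 = 18.
The 2nd smallest replicate is 3.592; the 18th is 4.116.

(3.592, 4.116)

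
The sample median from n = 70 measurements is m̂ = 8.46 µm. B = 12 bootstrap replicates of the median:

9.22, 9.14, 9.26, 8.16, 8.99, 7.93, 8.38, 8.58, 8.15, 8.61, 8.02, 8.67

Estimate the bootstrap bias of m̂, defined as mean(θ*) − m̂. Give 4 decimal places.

bias = +0.1325

mean(θ*) = (9.22 + 9.14 + 9.26 + 8.16 + 8.99 + 7.93 + 8.38 + 8.58 + 8.15 + 8.61 + 8.02 + 8.67) / 12 = 8.59250
bias = 8.59250 − 8.46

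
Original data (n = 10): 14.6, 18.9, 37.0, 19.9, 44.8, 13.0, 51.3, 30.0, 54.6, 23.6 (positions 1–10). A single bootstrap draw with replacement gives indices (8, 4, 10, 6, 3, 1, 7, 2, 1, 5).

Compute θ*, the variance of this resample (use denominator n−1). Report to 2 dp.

θ* = 182.99

Resample values: 30.0, 19.9, 23.6, 13.0, 37.0, 14.6, 51.3, 18.9, 14.6, 44.8.
Mean = 26.7700; sum of squared deviations = 1646.9010
s² = 1646.9010 / 9 = 182.9890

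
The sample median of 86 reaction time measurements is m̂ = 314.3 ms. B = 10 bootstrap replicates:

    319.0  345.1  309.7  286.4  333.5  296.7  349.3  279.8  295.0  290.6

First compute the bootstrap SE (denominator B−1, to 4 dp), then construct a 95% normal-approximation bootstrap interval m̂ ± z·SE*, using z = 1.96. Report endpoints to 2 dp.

Mean of replicates = 310.5100; sum of squared deviations = 5654.4890; SE* = √(5654.4890/9) = 25.0654
Margin = 1.96 × 25.0654 = 49.128
Interval: 314.3 ± 49.128

(265.17, 363.43)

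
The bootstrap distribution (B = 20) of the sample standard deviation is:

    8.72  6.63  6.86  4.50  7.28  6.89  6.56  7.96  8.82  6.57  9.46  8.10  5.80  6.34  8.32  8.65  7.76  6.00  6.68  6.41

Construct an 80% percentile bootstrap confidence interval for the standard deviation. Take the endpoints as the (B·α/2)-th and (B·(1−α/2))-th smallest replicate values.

(5.80, 8.72)

Sorted replicates: 4.50, 5.80, 6.00, 6.34, 6.41, 6.56, 6.57, 6.63, 6.68, 6.86, 6.89, 7.28, 7.76, 7.96, 8.10, 8.32, 8.65, 8.72, 8.82, 9.46
α = 0.20; lower rank = 20 × 0.100 = 2; upper rank = 20 × 0.900 = 18.
The 2nd smallest replicate is 5.80; the 18th is 8.72.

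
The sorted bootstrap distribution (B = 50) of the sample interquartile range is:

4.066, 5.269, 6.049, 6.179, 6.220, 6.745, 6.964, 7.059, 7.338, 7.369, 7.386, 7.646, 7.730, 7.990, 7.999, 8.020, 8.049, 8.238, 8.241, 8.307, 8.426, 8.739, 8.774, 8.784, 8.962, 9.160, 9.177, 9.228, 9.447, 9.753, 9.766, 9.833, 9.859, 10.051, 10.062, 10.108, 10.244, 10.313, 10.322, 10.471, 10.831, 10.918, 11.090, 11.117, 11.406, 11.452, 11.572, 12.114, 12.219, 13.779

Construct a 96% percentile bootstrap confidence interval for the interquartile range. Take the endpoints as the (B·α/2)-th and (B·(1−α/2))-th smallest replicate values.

(4.066, 12.219)

α = 0.04; lower rank = 50 × 0.020 = 1; upper rank = 50 × 0.980 = 49.
The 1st smallest replicate is 4.066; the 49th is 12.219.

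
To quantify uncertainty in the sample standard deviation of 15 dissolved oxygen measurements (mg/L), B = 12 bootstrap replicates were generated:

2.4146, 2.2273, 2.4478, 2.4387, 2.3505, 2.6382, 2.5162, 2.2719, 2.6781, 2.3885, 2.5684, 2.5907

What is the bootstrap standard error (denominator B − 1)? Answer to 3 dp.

Bootstrap SE is the standard deviation of the 12 replicate standard deviations.
Mean of replicates: (2.4146 + 2.2273 + 2.4478 + 2.4387 + 2.3505 + 2.6382 + 2.5162 + 2.2719 + 2.6781 + 2.3885 + 2.5684 + 2.5907) / 12 = 29.53090 / 12 = 2.46091
Sum of squared deviations: (−0.04631)² + (−0.23361)² + (−0.01311)² + (−0.02221)² + (−0.11041)² + (+0.17729)² + (+0.05529)² + (−0.18901)² + (+0.21719)² + (−0.07241)² + (+0.10749)² + (+0.12979)² = 0.22060
Variance = 0.22060 / 11 = 0.02005
SE* = √0.02005

SE* = 0.142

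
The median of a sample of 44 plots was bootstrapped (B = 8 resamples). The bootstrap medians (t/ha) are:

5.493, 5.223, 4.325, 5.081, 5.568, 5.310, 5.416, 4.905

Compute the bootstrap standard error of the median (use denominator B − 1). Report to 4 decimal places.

Bootstrap SE is the standard deviation of the 8 replicate medians.
Mean of replicates: (5.493 + 5.223 + 4.325 + 5.081 + 5.568 + 5.310 + 5.416 + 4.905) / 8 = 41.32100 / 8 = 5.16512
Sum of squared deviations: (+0.32788)² + (+0.05788)² + (−0.84012)² + (−0.08412)² + (+0.40287)² + (+0.14487)² + (+0.25088)² + (−0.26012)² = 1.13764
Variance = 1.13764 / 7 = 0.16252
SE* = √0.16252

SE* = 0.4031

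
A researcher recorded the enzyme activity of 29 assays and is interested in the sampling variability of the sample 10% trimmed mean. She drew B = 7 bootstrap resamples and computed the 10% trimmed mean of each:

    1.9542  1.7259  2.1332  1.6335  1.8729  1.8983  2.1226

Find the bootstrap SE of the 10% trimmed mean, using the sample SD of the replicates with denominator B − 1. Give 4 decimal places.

Bootstrap SE is the standard deviation of the 7 replicate 10% trimmed means.
Mean of replicates: (1.9542 + 1.7259 + 2.1332 + 1.6335 + 1.8729 + 1.8983 + 2.1226) / 7 = 13.34060 / 7 = 1.90580
Sum of squared deviations: (+0.04840)² + (−0.17990)² + (+0.22740)² + (−0.27230)² + (−0.03290)² + (−0.00750)² + (+0.21680)² = 0.20871
Variance = 0.20871 / 6 = 0.03478
SE* = √0.03478

SE* = 0.1865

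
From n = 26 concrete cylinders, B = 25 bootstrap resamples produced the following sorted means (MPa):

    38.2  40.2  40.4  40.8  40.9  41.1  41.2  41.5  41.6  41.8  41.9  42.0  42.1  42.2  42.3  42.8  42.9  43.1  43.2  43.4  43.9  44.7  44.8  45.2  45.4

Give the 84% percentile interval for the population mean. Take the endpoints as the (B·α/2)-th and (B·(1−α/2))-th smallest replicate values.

α = 0.16; lower rank = 25 × 0.080 = 2; upper rank = 25 × 0.920 = 23.
The 2nd smallest replicate is 40.2; the 23rd is 44.8.

(40.2, 44.8)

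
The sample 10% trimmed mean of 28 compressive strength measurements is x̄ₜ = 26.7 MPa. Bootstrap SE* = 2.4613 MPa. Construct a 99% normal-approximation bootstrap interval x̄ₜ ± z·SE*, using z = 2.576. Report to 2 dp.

Margin = 2.576 × 2.4613 = 6.340
Interval: 26.7 ± 6.340

(20.36, 33.04)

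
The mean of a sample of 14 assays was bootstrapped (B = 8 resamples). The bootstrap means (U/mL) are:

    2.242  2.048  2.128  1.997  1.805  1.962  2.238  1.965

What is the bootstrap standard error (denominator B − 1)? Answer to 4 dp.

SE* = 0.1493

Bootstrap SE is the standard deviation of the 8 replicate means.
Mean of replicates: (2.242 + 2.048 + 2.128 + 1.997 + 1.805 + 1.962 + 2.238 + 1.965) / 8 = 16.38500 / 8 = 2.04813
Sum of squared deviations: (+0.19387)² + (−0.00013)² + (+0.07987)² + (−0.05113)² + (−0.24313)² + (−0.08613)² + (+0.18987)² + (−0.08313)² = 0.15607
Variance = 0.15607 / 7 = 0.02230
SE* = √0.02230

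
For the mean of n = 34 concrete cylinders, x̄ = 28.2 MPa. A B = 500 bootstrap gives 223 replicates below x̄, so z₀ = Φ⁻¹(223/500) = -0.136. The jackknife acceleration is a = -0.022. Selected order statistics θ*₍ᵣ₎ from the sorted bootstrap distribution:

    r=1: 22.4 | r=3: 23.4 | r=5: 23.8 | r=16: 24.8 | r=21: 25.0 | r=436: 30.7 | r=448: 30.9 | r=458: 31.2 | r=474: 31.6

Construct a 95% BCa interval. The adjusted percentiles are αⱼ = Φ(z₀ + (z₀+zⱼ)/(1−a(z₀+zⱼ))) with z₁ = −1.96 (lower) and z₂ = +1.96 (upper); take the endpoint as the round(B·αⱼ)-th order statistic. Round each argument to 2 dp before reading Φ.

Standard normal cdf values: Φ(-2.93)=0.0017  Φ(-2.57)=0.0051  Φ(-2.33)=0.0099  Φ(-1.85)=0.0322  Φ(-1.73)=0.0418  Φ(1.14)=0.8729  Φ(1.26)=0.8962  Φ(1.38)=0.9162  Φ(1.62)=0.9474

Lower: z₀ + z₁ = -0.136 + (-1.960) = -2.096; 1 − a(z₀+z₁) = 1 − (-0.022)(-2.096) = 0.9539; argument = -0.136 + (-2.096)/0.9539 = -2.3333 → -2.33.
α₁ = Φ(-2.33) = 0.0099; rank = round(500 × 0.0099) = 5; θ*₍5₎ = 23.8.
Upper: z₀ + z₂ = 1.824; 1 − a(z₀+z₂) = 1.0401; argument = 1.6176 → 1.62; α₂ = 0.9474; rank = 474; θ*₍474₎ = 31.6.

(23.8, 31.6)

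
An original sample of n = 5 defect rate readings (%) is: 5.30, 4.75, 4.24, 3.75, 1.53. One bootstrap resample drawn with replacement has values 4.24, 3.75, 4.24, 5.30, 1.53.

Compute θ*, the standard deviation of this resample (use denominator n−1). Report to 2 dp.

Mean = 3.8120; sum of squared deviations = 7.7919
s² = 7.7919 / 4 = 1.9480
s = √1.9480 = 1.40

θ* = 1.40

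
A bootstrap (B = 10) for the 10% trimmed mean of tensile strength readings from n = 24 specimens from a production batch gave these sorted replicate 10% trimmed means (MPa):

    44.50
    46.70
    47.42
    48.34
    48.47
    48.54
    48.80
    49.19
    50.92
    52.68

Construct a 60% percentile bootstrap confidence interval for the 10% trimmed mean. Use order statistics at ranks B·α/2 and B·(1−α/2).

(46.70, 49.19)

α = 0.40; lower rank = 10 × 0.200 = 2; upper rank = 10 × 0.800 = 8.
The 2nd smallest replicate is 46.70; the 8th is 49.19.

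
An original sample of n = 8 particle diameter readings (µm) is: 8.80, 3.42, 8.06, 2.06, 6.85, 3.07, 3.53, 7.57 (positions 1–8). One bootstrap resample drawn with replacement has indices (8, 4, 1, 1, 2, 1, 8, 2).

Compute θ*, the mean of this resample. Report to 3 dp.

Resample values: 7.57, 2.06, 8.80, 8.80, 3.42, 8.80, 7.57, 3.42.
Mean = (7.57 + 2.06 + 8.80 + 8.80 + 3.42 + 8.80 + 7.57 + 3.42) / 8 = 50.440 / 8 = 6.305

θ* = 6.305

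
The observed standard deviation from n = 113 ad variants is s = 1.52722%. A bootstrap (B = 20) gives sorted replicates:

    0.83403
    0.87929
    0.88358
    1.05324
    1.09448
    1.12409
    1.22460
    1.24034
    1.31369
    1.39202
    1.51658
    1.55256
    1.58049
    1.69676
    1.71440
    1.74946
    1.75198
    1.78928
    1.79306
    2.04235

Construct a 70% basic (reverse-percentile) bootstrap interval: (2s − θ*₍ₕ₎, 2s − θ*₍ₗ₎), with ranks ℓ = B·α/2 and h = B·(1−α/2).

Percentile endpoints at ranks 3 and 17: θ*₍3₎ = 0.88358, θ*₍17₎ = 1.75198.
Basic interval reflects these around s:
  lower = 2 × 1.52722 − 1.75198 = 1.30246
  upper = 2 × 1.52722 − 0.88358 = 2.17086

(1.30246, 2.17086)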